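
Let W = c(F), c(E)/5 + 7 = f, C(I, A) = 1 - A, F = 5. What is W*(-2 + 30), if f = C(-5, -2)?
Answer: -560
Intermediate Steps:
f = 3 (f = 1 - 1*(-2) = 1 + 2 = 3)
c(E) = -20 (c(E) = -35 + 5*3 = -35 + 15 = -20)
W = -20
W*(-2 + 30) = -20*(-2 + 30) = -20*28 = -560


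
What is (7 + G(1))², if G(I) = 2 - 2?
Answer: 49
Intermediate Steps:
G(I) = 0
(7 + G(1))² = (7 + 0)² = 7² = 49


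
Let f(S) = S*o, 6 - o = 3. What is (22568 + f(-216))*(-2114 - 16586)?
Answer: -409904000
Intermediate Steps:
o = 3 (o = 6 - 1*3 = 6 - 3 = 3)
f(S) = 3*S (f(S) = S*3 = 3*S)
(22568 + f(-216))*(-2114 - 16586) = (22568 + 3*(-216))*(-2114 - 16586) = (22568 - 648)*(-18700) = 21920*(-18700) = -409904000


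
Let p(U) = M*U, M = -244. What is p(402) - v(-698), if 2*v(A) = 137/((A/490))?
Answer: -68431859/698 ≈ -98040.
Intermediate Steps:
p(U) = -244*U
v(A) = 33565/A (v(A) = (137/((A/490)))/2 = (137*(490/A))/2 = (67130/A)/2 = 33565/A)
p(402) - v(-698) = -244*402 - 33565/(-698) = -98088 - 33565*(-1)/698 = -98088 - 1*(-33565/698) = -98088 + 33565/698 = -68431859/698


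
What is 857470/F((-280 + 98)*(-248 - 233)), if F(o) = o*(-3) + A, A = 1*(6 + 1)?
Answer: -857470/262619 ≈ -3.2651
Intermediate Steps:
A = 7 (A = 1*7 = 7)
F(o) = 7 - 3*o (F(o) = o*(-3) + 7 = -3*o + 7 = 7 - 3*o)
857470/F((-280 + 98)*(-248 - 233)) = 857470/(7 - 3*(-280 + 98)*(-248 - 233)) = 857470/(7 - (-546)*(-481)) = 857470/(7 - 3*87542) = 857470/(7 - 262626) = 857470/(-262619) = 857470*(-1/262619) = -857470/262619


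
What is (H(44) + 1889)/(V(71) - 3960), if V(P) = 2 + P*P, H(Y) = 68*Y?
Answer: 1627/361 ≈ 4.5069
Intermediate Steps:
V(P) = 2 + P**2
(H(44) + 1889)/(V(71) - 3960) = (68*44 + 1889)/((2 + 71**2) - 3960) = (2992 + 1889)/((2 + 5041) - 3960) = 4881/(5043 - 3960) = 4881/1083 = 4881*(1/1083) = 1627/361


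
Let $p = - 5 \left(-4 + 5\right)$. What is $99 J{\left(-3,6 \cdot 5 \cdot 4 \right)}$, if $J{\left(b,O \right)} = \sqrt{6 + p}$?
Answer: $99$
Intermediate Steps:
$p = -5$ ($p = \left(-5\right) 1 = -5$)
$J{\left(b,O \right)} = 1$ ($J{\left(b,O \right)} = \sqrt{6 - 5} = \sqrt{1} = 1$)
$99 J{\left(-3,6 \cdot 5 \cdot 4 \right)} = 99 \cdot 1 = 99$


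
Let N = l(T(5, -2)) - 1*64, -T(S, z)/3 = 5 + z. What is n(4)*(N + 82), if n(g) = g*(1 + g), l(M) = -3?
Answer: 300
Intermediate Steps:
T(S, z) = -15 - 3*z (T(S, z) = -3*(5 + z) = -15 - 3*z)
N = -67 (N = -3 - 1*64 = -3 - 64 = -67)
n(4)*(N + 82) = (4*(1 + 4))*(-67 + 82) = (4*5)*15 = 20*15 = 300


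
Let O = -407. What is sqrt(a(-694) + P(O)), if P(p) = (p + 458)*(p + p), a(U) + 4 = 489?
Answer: I*sqrt(41029) ≈ 202.56*I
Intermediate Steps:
a(U) = 485 (a(U) = -4 + 489 = 485)
P(p) = 2*p*(458 + p) (P(p) = (458 + p)*(2*p) = 2*p*(458 + p))
sqrt(a(-694) + P(O)) = sqrt(485 + 2*(-407)*(458 - 407)) = sqrt(485 + 2*(-407)*51) = sqrt(485 - 41514) = sqrt(-41029) = I*sqrt(41029)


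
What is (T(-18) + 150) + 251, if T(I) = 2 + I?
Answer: 385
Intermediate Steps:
(T(-18) + 150) + 251 = ((2 - 18) + 150) + 251 = (-16 + 150) + 251 = 134 + 251 = 385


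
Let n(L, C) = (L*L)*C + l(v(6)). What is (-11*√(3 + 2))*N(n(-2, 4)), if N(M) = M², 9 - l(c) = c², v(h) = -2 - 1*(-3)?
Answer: -6336*√5 ≈ -14168.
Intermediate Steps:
v(h) = 1 (v(h) = -2 + 3 = 1)
l(c) = 9 - c²
n(L, C) = 8 + C*L² (n(L, C) = (L*L)*C + (9 - 1*1²) = L²*C + (9 - 1*1) = C*L² + (9 - 1) = C*L² + 8 = 8 + C*L²)
(-11*√(3 + 2))*N(n(-2, 4)) = (-11*√(3 + 2))*(8 + 4*(-2)²)² = (-11*√5)*(8 + 4*4)² = (-11*√5)*(8 + 16)² = -11*√5*24² = -11*√5*576 = -6336*√5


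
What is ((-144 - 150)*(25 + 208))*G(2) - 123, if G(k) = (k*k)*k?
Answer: -548139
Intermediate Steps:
G(k) = k**3 (G(k) = k**2*k = k**3)
((-144 - 150)*(25 + 208))*G(2) - 123 = ((-144 - 150)*(25 + 208))*2**3 - 123 = -294*233*8 - 123 = -68502*8 - 123 = -548016 - 123 = -548139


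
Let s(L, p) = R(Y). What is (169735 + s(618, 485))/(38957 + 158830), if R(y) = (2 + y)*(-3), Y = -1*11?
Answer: 169762/197787 ≈ 0.85831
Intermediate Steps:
Y = -11
R(y) = -6 - 3*y
s(L, p) = 27 (s(L, p) = -6 - 3*(-11) = -6 + 33 = 27)
(169735 + s(618, 485))/(38957 + 158830) = (169735 + 27)/(38957 + 158830) = 169762/197787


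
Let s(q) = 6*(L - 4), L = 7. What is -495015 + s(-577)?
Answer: -494997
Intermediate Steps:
s(q) = 18 (s(q) = 6*(7 - 4) = 6*3 = 18)
-495015 + s(-577) = -495015 + 18 = -494997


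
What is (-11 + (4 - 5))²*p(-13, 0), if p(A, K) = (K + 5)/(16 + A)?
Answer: 240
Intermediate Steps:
p(A, K) = (5 + K)/(16 + A)
(-11 + (4 - 5))²*p(-13, 0) = (-11 + (4 - 5))²*((5 + 0)/(16 - 13)) = (-11 - 1)²*(5/3) = (-12)²*((⅓)*5) = 144*(5/3) = 240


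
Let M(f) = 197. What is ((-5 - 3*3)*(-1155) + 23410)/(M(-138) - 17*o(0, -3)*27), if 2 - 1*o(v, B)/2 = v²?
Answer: -39580/1639 ≈ -24.149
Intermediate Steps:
o(v, B) = 4 - 2*v²
((-5 - 3*3)*(-1155) + 23410)/(M(-138) - 17*o(0, -3)*27) = ((-5 - 3*3)*(-1155) + 23410)/(197 - 17*(4 - 2*0²)*27) = ((-5 - 9)*(-1155) + 23410)/(197 - 17*(4 - 2*0)*27) = (-14*(-1155) + 23410)/(197 - 17*(4 + 0)*27) = (16170 + 23410)/(197 - 17*4*27) = 39580/(197 - 68*27) = 39580/(197 - 1836) = 39580/(-1639) = 39580*(-1/1639) = -39580/1639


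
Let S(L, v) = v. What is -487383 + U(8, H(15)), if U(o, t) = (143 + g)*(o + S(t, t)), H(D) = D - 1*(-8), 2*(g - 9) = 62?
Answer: -481710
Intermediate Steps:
g = 40 (g = 9 + (½)*62 = 9 + 31 = 40)
H(D) = 8 + D (H(D) = D + 8 = 8 + D)
U(o, t) = 183*o + 183*t (U(o, t) = (143 + 40)*(o + t) = 183*(o + t) = 183*o + 183*t)
-487383 + U(8, H(15)) = -487383 + (183*8 + 183*(8 + 15)) = -487383 + (1464 + 183*23) = -487383 + (1464 + 4209) = -487383 + 5673 = -481710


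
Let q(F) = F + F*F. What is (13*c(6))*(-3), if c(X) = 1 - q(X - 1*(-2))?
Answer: 2769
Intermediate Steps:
q(F) = F + F²
c(X) = 1 - (2 + X)*(3 + X) (c(X) = 1 - (X - 1*(-2))*(1 + (X - 1*(-2))) = 1 - (X + 2)*(1 + (X + 2)) = 1 - (2 + X)*(1 + (2 + X)) = 1 - (2 + X)*(3 + X))
(13*c(6))*(-3) = (13*(1 - (2 + 6)*(3 + 6)))*(-3) = (13*(1 - 1*8*9))*(-3) = (13*(1 - 72))*(-3) = (13*(-71))*(-3) = -923*(-3) = 2769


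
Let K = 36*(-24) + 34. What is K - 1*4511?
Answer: -5341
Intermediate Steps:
K = -830 (K = -864 + 34 = -830)
K - 1*4511 = -830 - 1*4511 = -830 - 4511 = -5341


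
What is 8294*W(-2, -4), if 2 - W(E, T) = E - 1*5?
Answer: 74646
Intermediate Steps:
W(E, T) = 7 - E (W(E, T) = 2 - (E - 1*5) = 2 - (E - 5) = 2 - (-5 + E) = 2 + (5 - E) = 7 - E)
8294*W(-2, -4) = 8294*(7 - 1*(-2)) = 8294*(7 + 2) = 8294*9 = 74646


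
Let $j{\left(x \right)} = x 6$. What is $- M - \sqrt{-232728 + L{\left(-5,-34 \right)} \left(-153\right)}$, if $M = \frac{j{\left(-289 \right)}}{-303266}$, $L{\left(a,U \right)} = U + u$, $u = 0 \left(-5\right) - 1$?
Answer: $- \frac{867}{151633} - i \sqrt{227373} \approx -0.0057178 - 476.84 i$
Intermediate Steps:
$u = -1$ ($u = 0 - 1 = -1$)
$j{\left(x \right)} = 6 x$
$L{\left(a,U \right)} = -1 + U$ ($L{\left(a,U \right)} = U - 1 = -1 + U$)
$M = \frac{867}{151633}$ ($M = \frac{6 \left(-289\right)}{-303266} = \left(-1734\right) \left(- \frac{1}{303266}\right) = \frac{867}{151633} \approx 0.0057178$)
$- M - \sqrt{-232728 + L{\left(-5,-34 \right)} \left(-153\right)} = \left(-1\right) \frac{867}{151633} - \sqrt{-232728 + \left(-1 - 34\right) \left(-153\right)} = - \frac{867}{151633} - \sqrt{-232728 - -5355} = - \frac{867}{151633} - \sqrt{-232728 + 5355} = - \frac{867}{151633} - \sqrt{-227373} = - \frac{867}{151633} - i \sqrt{227373}$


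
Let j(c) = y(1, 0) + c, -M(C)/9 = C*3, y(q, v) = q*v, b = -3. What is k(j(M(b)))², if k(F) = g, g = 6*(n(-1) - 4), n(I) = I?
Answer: 900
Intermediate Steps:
M(C) = -27*C (M(C) = -9*C*3 = -27*C)
j(c) = c (j(c) = 1*0 + c = 0 + c = c)
g = -30 (g = 6*(-1 - 4) = 6*(-5) = -30)
k(F) = -30
k(j(M(b)))² = (-30)² = 900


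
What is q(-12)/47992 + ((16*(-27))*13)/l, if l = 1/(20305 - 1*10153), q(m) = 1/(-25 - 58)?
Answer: -227104452836353/3983336 ≈ -5.7014e+7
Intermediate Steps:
q(m) = -1/83 (q(m) = 1/(-83) = -1/83)
l = 1/10152 (l = 1/(20305 - 10153) = 1/10152 ≈ 9.8503e-5)
q(-12)/47992 + ((16*(-27))*13)/l = -1/83/47992 + ((16*(-27))*13)/(1/10152) = -1/83*1/47992 - 432*13*10152 = -1/3983336 - 5616*10152 = -1/3983336 - 57013632 = -227104452836353/3983336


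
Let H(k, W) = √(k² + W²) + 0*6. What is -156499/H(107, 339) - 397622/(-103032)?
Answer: 198811/51516 - 156499*√126370/126370 ≈ -436.38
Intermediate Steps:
H(k, W) = √(W² + k²) (H(k, W) = √(W² + k²) + 0 = √(W² + k²))
-156499/H(107, 339) - 397622/(-103032) = -156499/√(339² + 107²) - 397622/(-103032) = -156499/√(114921 + 11449) - 397622*(-1/103032) = -156499*√126370/126370 + 198811/51516 = 198811/51516 - 156499*√126370/126370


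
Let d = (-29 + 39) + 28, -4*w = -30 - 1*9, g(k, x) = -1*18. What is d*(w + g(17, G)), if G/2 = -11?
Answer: -627/2 ≈ -313.50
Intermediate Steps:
G = -22 (G = 2*(-11) = -22)
g(k, x) = -18
w = 39/4 (w = -(-30 - 1*9)/4 = -(-30 - 9)/4 = -¼*(-39) = 39/4 ≈ 9.7500)
d = 38 (d = 10 + 28 = 38)
d*(w + g(17, G)) = 38*(39/4 - 18) = 38*(-33/4) = -627/2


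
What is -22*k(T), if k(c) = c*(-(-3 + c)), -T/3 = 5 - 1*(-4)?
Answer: 17820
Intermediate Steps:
T = -27 (T = -3*(5 - 1*(-4)) = -3*(5 + 4) = -3*9 = -27)
k(c) = c*(3 - c)
-22*k(T) = -(-594)*(3 - 1*(-27)) = -(-594)*(3 + 27) = -(-594)*30 = -22*(-810) = 17820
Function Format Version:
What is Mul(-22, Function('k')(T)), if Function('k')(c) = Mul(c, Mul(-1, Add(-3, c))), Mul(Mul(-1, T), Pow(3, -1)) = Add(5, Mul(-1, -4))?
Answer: 17820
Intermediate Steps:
T = -27 (T = Mul(-3, Add(5, Mul(-1, -4))) = Mul(-3, Add(5, 4)) = Mul(-3, 9) = -27)
Function('k')(c) = Mul(c, Add(3, Mul(-1, c)))
Mul(-22, Function('k')(T)) = Mul(-22, Mul(-27, Add(3, Mul(-1, -27)))) = Mul(-22, Mul(-27, Add(3, 27))) = Mul(-22, Mul(-27, 30)) = Mul(-22, -810) = 17820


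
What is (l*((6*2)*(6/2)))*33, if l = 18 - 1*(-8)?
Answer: 30888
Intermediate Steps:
l = 26 (l = 18 + 8 = 26)
(l*((6*2)*(6/2)))*33 = (26*((6*2)*(6/2)))*33 = (26*(12*(6*(½))))*33 = (26*(12*3))*33 = (26*36)*33 = 936*33 = 30888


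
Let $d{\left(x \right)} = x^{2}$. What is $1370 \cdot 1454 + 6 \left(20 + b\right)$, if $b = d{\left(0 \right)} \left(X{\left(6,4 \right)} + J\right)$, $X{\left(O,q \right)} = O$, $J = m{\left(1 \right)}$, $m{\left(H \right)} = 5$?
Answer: $1992100$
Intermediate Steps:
$J = 5$
$b = 0$ ($b = 0^{2} \left(6 + 5\right) = 0 \cdot 11 = 0$)
$1370 \cdot 1454 + 6 \left(20 + b\right) = 1370 \cdot 1454 + 6 \left(20 + 0\right) = 1991980 + 6 \cdot 20 = 1991980 + 120 = 1992100$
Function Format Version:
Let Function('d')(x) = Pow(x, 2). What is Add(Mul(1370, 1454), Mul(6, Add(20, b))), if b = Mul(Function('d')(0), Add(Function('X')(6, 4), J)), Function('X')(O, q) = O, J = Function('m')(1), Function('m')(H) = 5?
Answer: 1992100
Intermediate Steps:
J = 5
b = 0 (b = Mul(Pow(0, 2), Add(6, 5)) = Mul(0, 11) = 0)
Add(Mul(1370, 1454), Mul(6, Add(20, b))) = Add(Mul(1370, 1454), Mul(6, Add(20, 0))) = Add(1991980, Mul(6, 20)) = Add(1991980, 120) = 1992100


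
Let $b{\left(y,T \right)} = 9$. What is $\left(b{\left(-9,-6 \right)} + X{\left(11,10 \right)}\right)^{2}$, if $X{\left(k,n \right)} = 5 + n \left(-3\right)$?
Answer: $256$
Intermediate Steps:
$X{\left(k,n \right)} = 5 - 3 n$
$\left(b{\left(-9,-6 \right)} + X{\left(11,10 \right)}\right)^{2} = \left(9 + \left(5 - 30\right)\right)^{2} = \left(9 - 25\right)^{2} = \left(-16\right)^{2} = 256$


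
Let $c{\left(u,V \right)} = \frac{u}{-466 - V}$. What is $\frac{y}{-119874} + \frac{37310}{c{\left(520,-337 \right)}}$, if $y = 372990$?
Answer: $- \frac{739931177}{79916} \approx -9258.9$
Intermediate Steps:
$\frac{y}{-119874} + \frac{37310}{c{\left(520,-337 \right)}} = \frac{372990}{-119874} + \frac{37310}{\left(-1\right) 520 \frac{1}{466 - 337}} = 372990 \left(- \frac{1}{119874}\right) + \frac{37310}{\left(-1\right) 520 \cdot \frac{1}{129}} = - \frac{62165}{19979} + \frac{37310}{\left(-1\right) 520 \cdot \frac{1}{129}} = - \frac{62165}{19979} + \frac{37310}{- \frac{520}{129}} = - \frac{62165}{19979} + 37310 \left(- \frac{129}{520}\right) = - \frac{62165}{19979} - \frac{37023}{4} = - \frac{739931177}{79916}$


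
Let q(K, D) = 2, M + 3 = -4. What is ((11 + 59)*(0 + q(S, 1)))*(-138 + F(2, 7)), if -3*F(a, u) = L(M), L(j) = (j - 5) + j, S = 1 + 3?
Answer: -55300/3 ≈ -18433.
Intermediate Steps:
M = -7 (M = -3 - 4 = -7)
S = 4
L(j) = -5 + 2*j (L(j) = (-5 + j) + j = -5 + 2*j)
F(a, u) = 19/3 (F(a, u) = -(-5 + 2*(-7))/3 = -(-5 - 14)/3 = -⅓*(-19) = 19/3)
((11 + 59)*(0 + q(S, 1)))*(-138 + F(2, 7)) = ((11 + 59)*(0 + 2))*(-138 + 19/3) = (70*2)*(-395/3) = 140*(-395/3) = -55300/3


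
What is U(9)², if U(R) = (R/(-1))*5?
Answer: 2025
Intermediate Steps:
U(R) = -5*R (U(R) = (R*(-1))*5 = -R*5 = -5*R)
U(9)² = (-5*9)² = (-45)² = 2025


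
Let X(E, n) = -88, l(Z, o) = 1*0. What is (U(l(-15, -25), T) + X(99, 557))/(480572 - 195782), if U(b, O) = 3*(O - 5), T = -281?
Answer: -43/12945 ≈ -0.0033217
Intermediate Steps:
l(Z, o) = 0
U(b, O) = -15 + 3*O (U(b, O) = 3*(-5 + O) = -15 + 3*O)
(U(l(-15, -25), T) + X(99, 557))/(480572 - 195782) = ((-15 + 3*(-281)) - 88)/(480572 - 195782) = ((-15 - 843) - 88)/284790 = (-858 - 88)*(1/284790) = -946*1/284790 = -43/12945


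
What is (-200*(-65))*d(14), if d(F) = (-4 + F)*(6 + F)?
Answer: 2600000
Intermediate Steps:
(-200*(-65))*d(14) = (-200*(-65))*(-24 + 14**2 + 2*14) = 13000*(-24 + 196 + 28) = 13000*200 = 2600000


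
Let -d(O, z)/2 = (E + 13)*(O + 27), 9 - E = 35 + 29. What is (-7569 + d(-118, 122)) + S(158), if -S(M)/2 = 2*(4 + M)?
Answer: -15861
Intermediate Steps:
E = -55 (E = 9 - (35 + 29) = 9 - 1*64 = 9 - 64 = -55)
S(M) = -16 - 4*M (S(M) = -4*(4 + M) = -2*(8 + 2*M) = -16 - 4*M)
d(O, z) = 2268 + 84*O (d(O, z) = -2*(-55 + 13)*(O + 27) = -(-84)*(27 + O) = -2*(-1134 - 42*O) = 2268 + 84*O)
(-7569 + d(-118, 122)) + S(158) = (-7569 + (2268 + 84*(-118))) + (-16 - 4*158) = (-7569 + (2268 - 9912)) + (-16 - 632) = (-7569 - 7644) - 648 = -15213 - 648 = -15861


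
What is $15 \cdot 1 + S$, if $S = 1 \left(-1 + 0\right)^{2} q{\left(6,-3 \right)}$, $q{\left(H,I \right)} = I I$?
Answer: $24$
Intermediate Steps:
$q{\left(H,I \right)} = I^{2}$
$S = 9$ ($S = 1 \left(-1 + 0\right)^{2} \left(-3\right)^{2} = 1 \left(-1\right)^{2} \cdot 9 = 1 \cdot 1 \cdot 9 = 1 \cdot 9 = 9$)
$15 \cdot 1 + S = 15 \cdot 1 + 9 = 15 + 9 = 24$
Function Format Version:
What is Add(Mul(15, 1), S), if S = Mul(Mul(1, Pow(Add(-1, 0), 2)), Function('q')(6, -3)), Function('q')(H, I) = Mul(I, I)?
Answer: 24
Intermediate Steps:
Function('q')(H, I) = Pow(I, 2)
S = 9 (S = Mul(Mul(1, Pow(Add(-1, 0), 2)), Pow(-3, 2)) = Mul(Mul(1, Pow(-1, 2)), 9) = Mul(Mul(1, 1), 9) = Mul(1, 9) = 9)
Add(Mul(15, 1), S) = Add(Mul(15, 1), 9) = Add(15, 9) = 24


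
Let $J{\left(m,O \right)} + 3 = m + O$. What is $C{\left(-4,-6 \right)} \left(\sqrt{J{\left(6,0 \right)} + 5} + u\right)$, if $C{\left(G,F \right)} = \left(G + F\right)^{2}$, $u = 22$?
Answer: $2200 + 200 \sqrt{2} \approx 2482.8$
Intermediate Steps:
$J{\left(m,O \right)} = -3 + O + m$ ($J{\left(m,O \right)} = -3 + \left(m + O\right) = -3 + \left(O + m\right) = -3 + O + m$)
$C{\left(G,F \right)} = \left(F + G\right)^{2}$
$C{\left(-4,-6 \right)} \left(\sqrt{J{\left(6,0 \right)} + 5} + u\right) = \left(-6 - 4\right)^{2} \left(\sqrt{\left(-3 + 0 + 6\right) + 5} + 22\right) = \left(-10\right)^{2} \left(\sqrt{3 + 5} + 22\right) = 100 \left(\sqrt{8} + 22\right) = 100 \left(2 \sqrt{2} + 22\right) = 100 \left(22 + 2 \sqrt{2}\right) = 2200 + 200 \sqrt{2}$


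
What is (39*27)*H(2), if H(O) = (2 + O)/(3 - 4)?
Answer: -4212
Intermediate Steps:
H(O) = -2 - O (H(O) = (2 + O)/(-1) = (2 + O)*(-1) = -2 - O)
(39*27)*H(2) = (39*27)*(-2 - 1*2) = 1053*(-2 - 2) = 1053*(-4) = -4212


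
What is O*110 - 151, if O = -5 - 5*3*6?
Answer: -10601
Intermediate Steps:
O = -95 (O = -5 - 15*6 = -5 - 90 = -95)
O*110 - 151 = -95*110 - 151 = -10450 - 151 = -10601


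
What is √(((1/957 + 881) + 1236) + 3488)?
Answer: √5133334602/957 ≈ 74.867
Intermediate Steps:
√(((1/957 + 881) + 1236) + 3488) = √((843118/957 + 1236) + 3488) = √(2025970/957 + 3488) = √(5363986/957) = √5133334602/957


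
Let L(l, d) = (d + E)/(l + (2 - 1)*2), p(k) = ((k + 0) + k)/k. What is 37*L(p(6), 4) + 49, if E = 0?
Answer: 86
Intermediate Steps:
p(k) = 2 (p(k) = (k + k)/k = (2*k)/k = 2)
L(l, d) = d/(2 + l) (L(l, d) = (d + 0)/(l + (2 - 1)*2) = d/(l + 1*2) = d/(l + 2) = d/(2 + l))
37*L(p(6), 4) + 49 = 37*(4/(2 + 2)) + 49 = 37*(4/4) + 49 = 37*(4*(1/4)) + 49 = 37*1 + 49 = 37 + 49 = 86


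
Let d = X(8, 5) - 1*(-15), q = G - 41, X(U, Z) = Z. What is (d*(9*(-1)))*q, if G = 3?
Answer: 6840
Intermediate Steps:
q = -38 (q = 3 - 41 = -38)
d = 20 (d = 5 - 1*(-15) = 5 + 15 = 20)
(d*(9*(-1)))*q = (20*(9*(-1)))*(-38) = (20*(-9))*(-38) = -180*(-38) = 6840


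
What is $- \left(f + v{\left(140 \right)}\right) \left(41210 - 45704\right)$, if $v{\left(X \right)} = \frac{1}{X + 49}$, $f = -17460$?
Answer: $- \frac{706186946}{9} \approx -7.8465 \cdot 10^{7}$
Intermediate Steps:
$v{\left(X \right)} = \frac{1}{49 + X}$
$- \left(f + v{\left(140 \right)}\right) \left(41210 - 45704\right) = - \left(-17460 + \frac{1}{49 + 140}\right) \left(41210 - 45704\right) = - \left(-17460 + \frac{1}{189}\right) \left(-4494\right) = - \frac{\left(-3299939\right) \left(-4494\right)}{189} = \left(-1\right) \frac{706186946}{9} = - \frac{706186946}{9}$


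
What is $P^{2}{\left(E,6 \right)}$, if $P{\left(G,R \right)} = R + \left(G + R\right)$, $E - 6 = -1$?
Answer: $289$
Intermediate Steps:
$E = 5$ ($E = 6 - 1 = 5$)
$P{\left(G,R \right)} = G + 2 R$
$P^{2}{\left(E,6 \right)} = \left(5 + 2 \cdot 6\right)^{2} = \left(5 + 12\right)^{2} = 17^{2} = 289$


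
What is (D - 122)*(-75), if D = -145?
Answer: 20025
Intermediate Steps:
(D - 122)*(-75) = (-145 - 122)*(-75) = -267*(-75) = 20025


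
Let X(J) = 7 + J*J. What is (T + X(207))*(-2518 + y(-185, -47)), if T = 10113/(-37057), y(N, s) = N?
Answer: -4292646947337/37057 ≈ -1.1584e+8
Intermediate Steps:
X(J) = 7 + J²
T = -10113/37057 (T = 10113*(-1/37057) = -10113/37057 ≈ -0.27290)
(T + X(207))*(-2518 + y(-185, -47)) = (-10113/37057 + (7 + 207²))*(-2518 - 185) = (-10113/37057 + (7 + 42849))*(-2703) = (-10113/37057 + 42856)*(-2703) = (1588104679/37057)*(-2703) = -4292646947337/37057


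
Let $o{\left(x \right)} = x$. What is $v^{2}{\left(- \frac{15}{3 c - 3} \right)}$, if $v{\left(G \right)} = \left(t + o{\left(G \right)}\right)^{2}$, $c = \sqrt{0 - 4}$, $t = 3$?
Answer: $-112 + 384 i \approx -112.0 + 384.0 i$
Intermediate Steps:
$c = 2 i$ ($c = \sqrt{-4} = 2 i \approx 2.0 i$)
$v{\left(G \right)} = \left(3 + G\right)^{2}$
$v^{2}{\left(- \frac{15}{3 c - 3} \right)} = \left(\left(3 - \frac{15}{3 \cdot 2 i - 3}\right)^{2}\right)^{2} = \left(\left(3 - \frac{15}{6 i - 3}\right)^{2}\right)^{2} = \left(\left(3 - \frac{15}{-3 + 6 i}\right)^{2}\right)^{2} = \left(\left(3 - 15 \frac{-3 - 6 i}{45}\right)^{2}\right)^{2} = \left(\left(3 - \frac{-3 - 6 i}{3}\right)^{2}\right)^{2} = \left(3 - \frac{-3 - 6 i}{3}\right)^{4}$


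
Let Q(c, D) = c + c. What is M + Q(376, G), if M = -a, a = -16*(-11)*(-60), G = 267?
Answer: 11312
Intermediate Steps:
Q(c, D) = 2*c
a = -10560 (a = 176*(-60) = -10560)
M = 10560 (M = -1*(-10560) = 10560)
M + Q(376, G) = 10560 + 2*376 = 10560 + 752 = 11312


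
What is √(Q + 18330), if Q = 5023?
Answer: 11*√193 ≈ 152.82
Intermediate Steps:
√(Q + 18330) = √(5023 + 18330) = √23353 = 11*√193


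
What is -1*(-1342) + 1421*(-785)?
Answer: -1114143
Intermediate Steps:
-1*(-1342) + 1421*(-785) = 1342 - 1115485 = -1114143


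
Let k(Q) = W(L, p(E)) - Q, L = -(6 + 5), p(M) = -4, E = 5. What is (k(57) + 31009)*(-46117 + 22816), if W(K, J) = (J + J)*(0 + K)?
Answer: -723263040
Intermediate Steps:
L = -11 (L = -1*11 = -11)
W(K, J) = 2*J*K (W(K, J) = (2*J)*K = 2*J*K)
k(Q) = 88 - Q (k(Q) = 2*(-4)*(-11) - Q = 88 - Q)
(k(57) + 31009)*(-46117 + 22816) = ((88 - 1*57) + 31009)*(-46117 + 22816) = ((88 - 57) + 31009)*(-23301) = (31 + 31009)*(-23301) = 31040*(-23301) = -723263040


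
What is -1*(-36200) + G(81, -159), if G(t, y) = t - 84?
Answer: 36197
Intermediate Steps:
G(t, y) = -84 + t
-1*(-36200) + G(81, -159) = -1*(-36200) + (-84 + 81) = 36200 - 3 = 36197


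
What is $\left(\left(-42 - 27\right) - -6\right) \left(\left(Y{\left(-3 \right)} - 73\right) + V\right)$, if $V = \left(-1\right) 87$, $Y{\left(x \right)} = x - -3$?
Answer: $10080$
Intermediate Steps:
$Y{\left(x \right)} = 3 + x$ ($Y{\left(x \right)} = x + 3 = 3 + x$)
$V = -87$
$\left(\left(-42 - 27\right) - -6\right) \left(\left(Y{\left(-3 \right)} - 73\right) + V\right) = \left(\left(-42 - 27\right) - -6\right) \left(\left(\left(3 - 3\right) - 73\right) - 87\right) = \left(-69 + 6\right) \left(\left(0 - 73\right) - 87\right) = - 63 \left(-73 - 87\right) = \left(-63\right) \left(-160\right) = 10080$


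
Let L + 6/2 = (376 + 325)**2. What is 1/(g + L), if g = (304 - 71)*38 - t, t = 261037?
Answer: 1/239215 ≈ 4.1803e-6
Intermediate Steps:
g = -252183 (g = (304 - 71)*38 - 1*261037 = 233*38 - 261037 = 8854 - 261037 = -252183)
L = 491398 (L = -3 + (376 + 325)**2 = -3 + 701**2 = -3 + 491401 = 491398)
1/(g + L) = 1/(-252183 + 491398) = 1/239215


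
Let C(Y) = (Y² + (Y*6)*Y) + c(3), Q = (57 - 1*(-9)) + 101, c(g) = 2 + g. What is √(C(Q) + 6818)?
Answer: √202046 ≈ 449.50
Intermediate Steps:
Q = 167 (Q = (57 + 9) + 101 = 66 + 101 = 167)
C(Y) = 5 + 7*Y² (C(Y) = (Y² + (Y*6)*Y) + (2 + 3) = (Y² + (6*Y)*Y) + 5 = (Y² + 6*Y²) + 5 = 7*Y² + 5 = 5 + 7*Y²)
√(C(Q) + 6818) = √((5 + 7*167²) + 6818) = √((5 + 7*27889) + 6818) = √((5 + 195223) + 6818) = √(195228 + 6818) = √202046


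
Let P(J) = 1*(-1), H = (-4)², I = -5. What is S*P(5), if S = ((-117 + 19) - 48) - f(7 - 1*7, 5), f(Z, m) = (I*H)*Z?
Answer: 146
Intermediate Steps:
H = 16
f(Z, m) = -80*Z (f(Z, m) = (-5*16)*Z = -80*Z)
P(J) = -1
S = -146 (S = ((-117 + 19) - 48) - (-80)*(7 - 1*7) = (-98 - 48) - (-80)*(7 - 7) = -146 - (-80)*0 = -146 - 1*0 = -146 + 0 = -146)
S*P(5) = -146*(-1) = 146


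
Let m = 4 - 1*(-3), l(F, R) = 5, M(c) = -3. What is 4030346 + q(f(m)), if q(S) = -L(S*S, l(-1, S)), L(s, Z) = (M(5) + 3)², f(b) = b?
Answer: 4030346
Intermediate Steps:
m = 7 (m = 4 + 3 = 7)
L(s, Z) = 0 (L(s, Z) = (-3 + 3)² = 0² = 0)
q(S) = 0 (q(S) = -1*0 = 0)
4030346 + q(f(m)) = 4030346 + 0 = 4030346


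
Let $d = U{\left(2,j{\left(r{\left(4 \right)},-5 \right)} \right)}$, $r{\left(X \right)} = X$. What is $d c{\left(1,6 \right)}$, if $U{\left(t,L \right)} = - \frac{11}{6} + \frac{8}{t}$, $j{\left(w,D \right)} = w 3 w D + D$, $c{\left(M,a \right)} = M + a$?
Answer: $\frac{91}{6} \approx 15.167$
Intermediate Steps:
$j{\left(w,D \right)} = D + 3 D w^{2}$ ($j{\left(w,D \right)} = 3 w w D + D = 3 w^{2} D + D = 3 D w^{2} + D = D + 3 D w^{2}$)
$U{\left(t,L \right)} = - \frac{11}{6} + \frac{8}{t}$ ($U{\left(t,L \right)} = \left(-11\right) \frac{1}{6} + \frac{8}{t} = - \frac{11}{6} + \frac{8}{t}$)
$d = \frac{13}{6}$ ($d = - \frac{11}{6} + \frac{8}{2} = - \frac{11}{6} + 8 \cdot \frac{1}{2} = - \frac{11}{6} + 4 = \frac{13}{6} \approx 2.1667$)
$d c{\left(1,6 \right)} = \frac{13 \left(1 + 6\right)}{6} = \frac{13}{6} \cdot 7 = \frac{91}{6}$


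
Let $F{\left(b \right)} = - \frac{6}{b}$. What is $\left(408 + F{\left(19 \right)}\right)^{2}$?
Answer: $\frac{60000516}{361} \approx 1.6621 \cdot 10^{5}$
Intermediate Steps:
$\left(408 + F{\left(19 \right)}\right)^{2} = \left(408 - \frac{6}{19}\right)^{2} = \left(\frac{7746}{19}\right)^{2} = \frac{60000516}{361}$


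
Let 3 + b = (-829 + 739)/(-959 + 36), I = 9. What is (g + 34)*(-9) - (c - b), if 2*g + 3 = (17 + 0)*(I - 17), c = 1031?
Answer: -1318787/1846 ≈ -714.40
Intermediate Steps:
g = -139/2 (g = -3/2 + ((17 + 0)*(9 - 17))/2 = -3/2 + (17*(-8))/2 = -3/2 + (1/2)*(-136) = -3/2 - 68 = -139/2 ≈ -69.500)
b = -2679/923 (b = -3 + (-829 + 739)/(-959 + 36) = -3 - 90/(-923) = -3 - 90*(-1/923) = -3 + 90/923 = -2679/923 ≈ -2.9025)
(g + 34)*(-9) - (c - b) = (-139/2 + 34)*(-9) - (1031 - 1*(-2679/923)) = -71/2*(-9) - (1031 + 2679/923) = 639/2 - 1*954292/923 = 639/2 - 954292/923 = -1318787/1846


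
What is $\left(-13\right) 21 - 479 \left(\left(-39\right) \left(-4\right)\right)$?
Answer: $-74997$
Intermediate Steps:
$\left(-13\right) 21 - 479 \left(\left(-39\right) \left(-4\right)\right) = -273 - 74724 = -74997$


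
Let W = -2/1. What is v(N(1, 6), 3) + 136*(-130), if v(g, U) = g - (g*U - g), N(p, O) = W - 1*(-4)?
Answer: -17682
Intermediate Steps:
W = -2 (W = -2*1 = -2)
N(p, O) = 2 (N(p, O) = -2 - 1*(-4) = -2 + 4 = 2)
v(g, U) = 2*g - U*g (v(g, U) = g - (U*g - g) = g - (-g + U*g) = g + (g - U*g) = 2*g - U*g)
v(N(1, 6), 3) + 136*(-130) = 2*(2 - 1*3) + 136*(-130) = 2*(2 - 3) - 17680 = 2*(-1) - 17680 = -2 - 17680 = -17682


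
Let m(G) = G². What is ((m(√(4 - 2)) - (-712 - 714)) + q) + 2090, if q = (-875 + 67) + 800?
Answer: 3510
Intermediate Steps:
q = -8 (q = -808 + 800 = -8)
((m(√(4 - 2)) - (-712 - 714)) + q) + 2090 = (((√(4 - 2))² - (-712 - 714)) - 8) + 2090 = (((√2)² - 1*(-1426)) - 8) + 2090 = ((2 + 1426) - 8) + 2090 = (1428 - 8) + 2090 = 1420 + 2090 = 3510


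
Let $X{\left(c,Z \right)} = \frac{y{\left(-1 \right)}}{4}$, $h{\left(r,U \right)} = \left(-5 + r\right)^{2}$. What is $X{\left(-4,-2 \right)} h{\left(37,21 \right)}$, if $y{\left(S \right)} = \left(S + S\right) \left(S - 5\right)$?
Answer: $3072$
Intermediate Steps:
$y{\left(S \right)} = 2 S \left(-5 + S\right)$
$X{\left(c,Z \right)} = 3$ ($X{\left(c,Z \right)} = \frac{2 \left(-1\right) \left(-5 - 1\right)}{4} = 2 \left(-1\right) \left(-6\right) \frac{1}{4} = 12 \cdot \frac{1}{4} = 3$)
$X{\left(-4,-2 \right)} h{\left(37,21 \right)} = 3 \left(-5 + 37\right)^{2} = 3 \cdot 32^{2} = 3 \cdot 1024 = 3072$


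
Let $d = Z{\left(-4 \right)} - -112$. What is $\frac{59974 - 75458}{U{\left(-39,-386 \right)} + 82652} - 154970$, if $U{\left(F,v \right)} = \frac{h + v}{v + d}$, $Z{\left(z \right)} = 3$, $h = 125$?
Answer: $- \frac{3471169942574}{22398953} \approx -1.5497 \cdot 10^{5}$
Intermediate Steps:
$d = 115$ ($d = 3 - -112 = 3 + 112 = 115$)
$U{\left(F,v \right)} = \frac{125 + v}{115 + v}$ ($U{\left(F,v \right)} = \frac{125 + v}{v + 115} = \frac{125 + v}{115 + v}$)
$\frac{59974 - 75458}{U{\left(-39,-386 \right)} + 82652} - 154970 = \frac{59974 - 75458}{\frac{125 - 386}{115 - 386} + 82652} - 154970 = - \frac{15484}{\frac{1}{-271} \left(-261\right) + 82652} - 154970 = - \frac{15484}{\left(- \frac{1}{271}\right) \left(-261\right) + 82652} - 154970 = - \frac{15484}{\frac{261}{271} + 82652} - 154970 = - \frac{15484}{\frac{22398953}{271}} - 154970 = \left(-15484\right) \frac{271}{22398953} - 154970 = - \frac{4196164}{22398953} - 154970 = - \frac{3471169942574}{22398953}$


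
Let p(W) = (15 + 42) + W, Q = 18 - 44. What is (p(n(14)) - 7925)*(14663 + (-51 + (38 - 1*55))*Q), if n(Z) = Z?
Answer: -129049074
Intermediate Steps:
Q = -26
p(W) = 57 + W
(p(n(14)) - 7925)*(14663 + (-51 + (38 - 1*55))*Q) = ((57 + 14) - 7925)*(14663 + (-51 + (38 - 1*55))*(-26)) = (71 - 7925)*(14663 + (-51 + (38 - 55))*(-26)) = -7854*(14663 + (-51 - 17)*(-26)) = -7854*(14663 - 68*(-26)) = -7854*(14663 + 1768) = -7854*16431 = -129049074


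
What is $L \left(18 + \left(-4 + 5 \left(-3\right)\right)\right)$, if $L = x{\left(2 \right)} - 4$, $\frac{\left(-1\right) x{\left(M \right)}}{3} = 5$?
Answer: $19$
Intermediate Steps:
$x{\left(M \right)} = -15$ ($x{\left(M \right)} = \left(-3\right) 5 = -15$)
$L = -19$ ($L = -15 - 4 = -19$)
$L \left(18 + \left(-4 + 5 \left(-3\right)\right)\right) = - 19 \left(18 + \left(-4 + 5 \left(-3\right)\right)\right) = - 19 \left(18 - 19\right) = \left(-19\right) \left(-1\right) = 19$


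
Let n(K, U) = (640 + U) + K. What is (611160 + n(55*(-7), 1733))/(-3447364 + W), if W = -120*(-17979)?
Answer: -153287/322471 ≈ -0.47535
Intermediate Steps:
W = 2157480
n(K, U) = 640 + K + U
(611160 + n(55*(-7), 1733))/(-3447364 + W) = (611160 + (640 + 55*(-7) + 1733))/(-3447364 + 2157480) = (611160 + (640 - 385 + 1733))/(-1289884) = (611160 + 1988)*(-1/1289884) = 613148*(-1/1289884) = -153287/322471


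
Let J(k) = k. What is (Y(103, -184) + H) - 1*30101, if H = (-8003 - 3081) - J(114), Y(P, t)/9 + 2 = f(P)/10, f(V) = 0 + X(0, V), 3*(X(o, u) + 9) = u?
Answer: -206471/5 ≈ -41294.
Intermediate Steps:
X(o, u) = -9 + u/3
f(V) = -9 + V/3 (f(V) = 0 + (-9 + V/3) = -9 + V/3)
Y(P, t) = -261/10 + 3*P/10 (Y(P, t) = -18 + 9*((-9 + P/3)/10) = -18 + 9*((-9 + P/3)*(⅒)) = -18 + 9*(-9/10 + P/30) = -18 + (-81/10 + 3*P/10) = -261/10 + 3*P/10)
H = -11198 (H = (-8003 - 3081) - 1*114 = -11084 - 114 = -11198)
(Y(103, -184) + H) - 1*30101 = ((-261/10 + (3/10)*103) - 11198) - 1*30101 = ((-261/10 + 309/10) - 11198) - 30101 = (24/5 - 11198) - 30101 = -55966/5 - 30101 = -206471/5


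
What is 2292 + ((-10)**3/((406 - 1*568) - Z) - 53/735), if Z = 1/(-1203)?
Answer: 65836208959/28648095 ≈ 2298.1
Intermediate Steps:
Z = -1/1203 ≈ -0.00083125
2292 + ((-10)**3/((406 - 1*568) - Z) - 53/735) = 2292 + ((-10)**3/((406 - 1*568) - 1*(-1/1203)) - 53/735) = 2292 + (-1000/((406 - 568) + 1/1203) - 53*1/735) = 2292 + (-1000/(-162 + 1/1203) - 53/735) = 2292 + (-1000/(-194885/1203) - 53/735) = 2292 + (-1000*(-1203/194885) - 53/735) = 2292 + (240600/38977 - 53/735) = 2292 + 174775219/28648095 = 65836208959/28648095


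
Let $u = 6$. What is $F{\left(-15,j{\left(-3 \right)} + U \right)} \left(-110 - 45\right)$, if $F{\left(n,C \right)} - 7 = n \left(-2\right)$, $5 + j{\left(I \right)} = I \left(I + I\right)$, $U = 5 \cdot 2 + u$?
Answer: $-5735$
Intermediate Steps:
$U = 16$ ($U = 5 \cdot 2 + 6 = 10 + 6 = 16$)
$j{\left(I \right)} = -5 + 2 I^{2}$ ($j{\left(I \right)} = -5 + I \left(I + I\right) = -5 + I 2 I = -5 + 2 I^{2}$)
$F{\left(n,C \right)} = 7 - 2 n$ ($F{\left(n,C \right)} = 7 + n \left(-2\right) = 7 - 2 n$)
$F{\left(-15,j{\left(-3 \right)} + U \right)} \left(-110 - 45\right) = \left(7 - -30\right) \left(-110 - 45\right) = \left(7 + 30\right) \left(-155\right) = 37 \left(-155\right) = -5735$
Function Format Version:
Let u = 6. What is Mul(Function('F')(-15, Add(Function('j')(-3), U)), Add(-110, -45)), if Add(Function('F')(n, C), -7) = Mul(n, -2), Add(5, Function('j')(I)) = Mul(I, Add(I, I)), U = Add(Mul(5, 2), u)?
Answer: -5735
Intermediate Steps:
U = 16 (U = Add(Mul(5, 2), 6) = Add(10, 6) = 16)
Function('j')(I) = Add(-5, Mul(2, Pow(I, 2))) (Function('j')(I) = Add(-5, Mul(I, Add(I, I))) = Add(-5, Mul(I, Mul(2, I))) = Add(-5, Mul(2, Pow(I, 2))))
Function('F')(n, C) = Add(7, Mul(-2, n)) (Function('F')(n, C) = Add(7, Mul(n, -2)) = Add(7, Mul(-2, n)))
Mul(Function('F')(-15, Add(Function('j')(-3), U)), Add(-110, -45)) = Mul(Add(7, Mul(-2, -15)), Add(-110, -45)) = Mul(Add(7, 30), -155) = Mul(37, -155) = -5735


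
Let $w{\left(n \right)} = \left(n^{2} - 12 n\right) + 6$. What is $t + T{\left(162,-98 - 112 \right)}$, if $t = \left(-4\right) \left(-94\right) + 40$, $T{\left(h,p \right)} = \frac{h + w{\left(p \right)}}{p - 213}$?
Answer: $\frac{43060}{141} \approx 305.39$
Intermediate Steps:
$w{\left(n \right)} = 6 + n^{2} - 12 n$
$T{\left(h,p \right)} = \frac{6 + h + p^{2} - 12 p}{-213 + p}$ ($T{\left(h,p \right)} = \frac{h + \left(6 + p^{2} - 12 p\right)}{p - 213} = \frac{6 + h + p^{2} - 12 p}{-213 + p}$)
$t = 416$ ($t = 376 + 40 = 416$)
$t + T{\left(162,-98 - 112 \right)} = 416 + \frac{6 + 162 + \left(-98 - 112\right)^{2} - 12 \left(-98 - 112\right)}{-213 - 210} = 416 + \frac{6 + 162 + \left(-210\right)^{2} - -2520}{-213 - 210} = 416 + \frac{6 + 162 + 44100 + 2520}{-423} = 416 - \frac{15596}{141} = \frac{43060}{141}$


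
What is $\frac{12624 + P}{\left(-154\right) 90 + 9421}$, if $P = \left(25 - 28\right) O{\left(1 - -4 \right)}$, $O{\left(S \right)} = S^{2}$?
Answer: $- \frac{12549}{4439} \approx -2.827$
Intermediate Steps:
$P = -75$ ($P = \left(25 - 28\right) \left(1 - -4\right)^{2} = - 3 \left(1 + 4\right)^{2} = - 3 \cdot 5^{2} = \left(-3\right) 25 = -75$)
$\frac{12624 + P}{\left(-154\right) 90 + 9421} = \frac{12624 - 75}{\left(-154\right) 90 + 9421} = \frac{12549}{-13860 + 9421} = \frac{12549}{-4439} = 12549 \left(- \frac{1}{4439}\right) = - \frac{12549}{4439}$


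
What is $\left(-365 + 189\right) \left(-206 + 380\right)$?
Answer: $-30624$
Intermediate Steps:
$\left(-365 + 189\right) \left(-206 + 380\right) = \left(-176\right) 174 = -30624$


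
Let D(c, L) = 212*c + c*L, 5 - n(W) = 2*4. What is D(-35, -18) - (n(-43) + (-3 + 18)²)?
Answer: -7012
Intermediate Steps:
n(W) = -3 (n(W) = 5 - 2*4 = 5 - 1*8 = 5 - 8 = -3)
D(c, L) = 212*c + L*c
D(-35, -18) - (n(-43) + (-3 + 18)²) = -35*(212 - 18) - (-3 + (-3 + 18)²) = -35*194 - (-3 + 15²) = -6790 - (-3 + 225) = -6790 - 1*222 = -6790 - 222 = -7012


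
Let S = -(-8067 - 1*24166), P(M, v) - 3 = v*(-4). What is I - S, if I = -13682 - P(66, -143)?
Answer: -46490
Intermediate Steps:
P(M, v) = 3 - 4*v (P(M, v) = 3 + v*(-4) = 3 - 4*v)
S = 32233 (S = -(-8067 - 24166) = -1*(-32233) = 32233)
I = -14257 (I = -13682 - (3 - 4*(-143)) = -13682 - (3 + 572) = -13682 - 1*575 = -13682 - 575 = -14257)
I - S = -14257 - 1*32233 = -14257 - 32233 = -46490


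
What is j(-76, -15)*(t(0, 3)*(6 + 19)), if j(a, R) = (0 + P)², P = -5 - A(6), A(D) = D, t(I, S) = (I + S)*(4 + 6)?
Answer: 90750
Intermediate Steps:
t(I, S) = 10*I + 10*S (t(I, S) = (I + S)*10 = 10*I + 10*S)
P = -11 (P = -5 - 1*6 = -5 - 6 = -11)
j(a, R) = 121 (j(a, R) = (0 - 11)² = (-11)² = 121)
j(-76, -15)*(t(0, 3)*(6 + 19)) = 121*((10*0 + 10*3)*(6 + 19)) = 121*((0 + 30)*25) = 121*(30*25) = 121*750 = 90750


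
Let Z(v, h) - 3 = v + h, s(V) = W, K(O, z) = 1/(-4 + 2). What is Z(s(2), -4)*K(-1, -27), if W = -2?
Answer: 3/2 ≈ 1.5000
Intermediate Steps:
K(O, z) = -1/2 (K(O, z) = 1/(-2) = -1/2)
s(V) = -2
Z(v, h) = 3 + h + v (Z(v, h) = 3 + (v + h) = 3 + (h + v) = 3 + h + v)
Z(s(2), -4)*K(-1, -27) = (3 - 4 - 2)*(-1/2) = -3*(-1/2) = 3/2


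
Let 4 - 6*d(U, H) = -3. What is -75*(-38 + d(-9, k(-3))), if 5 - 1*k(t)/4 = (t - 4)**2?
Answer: 5525/2 ≈ 2762.5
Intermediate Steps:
k(t) = 20 - 4*(-4 + t)**2 (k(t) = 20 - 4*(t - 4)**2 = 20 - 4*(-4 + t)**2)
d(U, H) = 7/6 (d(U, H) = 2/3 - 1/6*(-3) = 2/3 + 1/2 = 7/6)
-75*(-38 + d(-9, k(-3))) = -75*(-38 + 7/6) = -75*(-221/6) = 5525/2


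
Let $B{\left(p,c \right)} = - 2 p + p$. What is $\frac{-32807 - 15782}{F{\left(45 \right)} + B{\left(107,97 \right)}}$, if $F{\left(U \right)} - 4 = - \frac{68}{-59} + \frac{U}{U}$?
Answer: $\frac{2866751}{5950} \approx 481.81$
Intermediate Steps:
$B{\left(p,c \right)} = - p$
$F{\left(U \right)} = \frac{363}{59}$ ($F{\left(U \right)} = 4 + \left(- \frac{68}{-59} + \frac{U}{U}\right) = 4 + \left(\left(-68\right) \left(- \frac{1}{59}\right) + 1\right) = 4 + \left(\frac{68}{59} + 1\right) = 4 + \frac{127}{59} = \frac{363}{59}$)
$\frac{-32807 - 15782}{F{\left(45 \right)} + B{\left(107,97 \right)}} = \frac{-32807 - 15782}{\frac{363}{59} - 107} = - \frac{48589}{\frac{363}{59} - 107} = - \frac{48589}{- \frac{5950}{59}} = \left(-48589\right) \left(- \frac{59}{5950}\right) = \frac{2866751}{5950}$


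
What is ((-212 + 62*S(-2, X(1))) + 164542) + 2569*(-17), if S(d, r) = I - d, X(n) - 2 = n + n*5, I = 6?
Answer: 121153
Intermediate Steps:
X(n) = 2 + 6*n (X(n) = 2 + (n + n*5) = 2 + (n + 5*n) = 2 + 6*n)
S(d, r) = 6 - d
((-212 + 62*S(-2, X(1))) + 164542) + 2569*(-17) = ((-212 + 62*(6 - 1*(-2))) + 164542) + 2569*(-17) = ((-212 + 62*(6 + 2)) + 164542) - 43673 = ((-212 + 62*8) + 164542) - 43673 = ((-212 + 496) + 164542) - 43673 = (284 + 164542) - 43673 = 164826 - 43673 = 121153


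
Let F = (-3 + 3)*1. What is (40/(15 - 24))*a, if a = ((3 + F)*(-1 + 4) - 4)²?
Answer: -1000/9 ≈ -111.11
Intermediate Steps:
F = 0 (F = 0*1 = 0)
a = 25 (a = ((3 + 0)*(-1 + 4) - 4)² = (3*3 - 4)² = (9 - 4)² = 5² = 25)
(40/(15 - 24))*a = (40/(15 - 24))*25 = (40/(-9))*25 = (40*(-⅑))*25 = -40/9*25 = -1000/9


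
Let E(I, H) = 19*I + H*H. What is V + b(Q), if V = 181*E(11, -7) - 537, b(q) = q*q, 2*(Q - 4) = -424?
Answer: 89425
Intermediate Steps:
Q = -208 (Q = 4 + (1/2)*(-424) = 4 - 212 = -208)
b(q) = q**2
E(I, H) = H**2 + 19*I (E(I, H) = 19*I + H**2 = H**2 + 19*I)
V = 46161 (V = 181*((-7)**2 + 19*11) - 537 = 181*(49 + 209) - 537 = 181*258 - 537 = 46698 - 537 = 46161)
V + b(Q) = 46161 + (-208)**2 = 46161 + 43264 = 89425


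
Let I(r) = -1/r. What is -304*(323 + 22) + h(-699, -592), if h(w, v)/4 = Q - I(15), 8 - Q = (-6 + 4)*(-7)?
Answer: -1573556/15 ≈ -1.0490e+5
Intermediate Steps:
Q = -6 (Q = 8 - (-6 + 4)*(-7) = 8 - (-2)*(-7) = 8 - 1*14 = 8 - 14 = -6)
h(w, v) = -356/15 (h(w, v) = 4*(-6 - (-1)/15) = 4*(-6 - 1*(-1/15)) = 4*(-6 + 1/15) = 4*(-89/15) = -356/15)
-304*(323 + 22) + h(-699, -592) = -304*(323 + 22) - 356/15 = -304*345 - 356/15 = -104880 - 356/15 = -1573556/15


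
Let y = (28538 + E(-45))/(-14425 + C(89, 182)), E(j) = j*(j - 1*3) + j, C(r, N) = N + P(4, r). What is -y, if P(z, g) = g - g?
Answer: 30653/14243 ≈ 2.1521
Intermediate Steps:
P(z, g) = 0
C(r, N) = N (C(r, N) = N + 0 = N)
E(j) = j + j*(-3 + j) (E(j) = j*(j - 3) + j = j*(-3 + j) + j = j + j*(-3 + j))
y = -30653/14243 (y = (28538 - 45*(-2 - 45))/(-14425 + 182) = (28538 - 45*(-47))/(-14243) = (28538 + 2115)*(-1/14243) = 30653*(-1/14243) = -30653/14243 ≈ -2.1521)
-y = -1*(-30653/14243) = 30653/14243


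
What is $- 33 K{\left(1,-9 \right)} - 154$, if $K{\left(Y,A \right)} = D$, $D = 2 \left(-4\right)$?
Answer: $110$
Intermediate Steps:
$D = -8$
$K{\left(Y,A \right)} = -8$
$- 33 K{\left(1,-9 \right)} - 154 = \left(-33\right) \left(-8\right) - 154 = 264 - 154 = 110$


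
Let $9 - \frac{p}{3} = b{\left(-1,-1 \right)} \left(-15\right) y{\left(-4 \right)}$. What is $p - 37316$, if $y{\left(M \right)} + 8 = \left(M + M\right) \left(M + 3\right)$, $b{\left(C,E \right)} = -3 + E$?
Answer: $-37289$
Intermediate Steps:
$y{\left(M \right)} = -8 + 2 M \left(3 + M\right)$ ($y{\left(M \right)} = -8 + \left(M + M\right) \left(M + 3\right) = -8 + 2 M \left(3 + M\right)$)
$p = 27$ ($p = 27 - 3 \left(-3 - 1\right) \left(-15\right) \left(-8 + 2 \left(-4\right)^{2} + 6 \left(-4\right)\right) = 27 - 3 \left(-4\right) \left(-15\right) \left(-8 + 2 \cdot 16 - 24\right) = 27 - 3 \cdot 60 \left(-8 + 32 - 24\right) = 27 - 3 \cdot 60 \cdot 0 = 27 - 0 = 27 + 0 = 27$)
$p - 37316 = 27 - 37316 = -37289$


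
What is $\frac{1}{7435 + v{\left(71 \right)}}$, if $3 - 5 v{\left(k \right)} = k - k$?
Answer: $\frac{5}{37178} \approx 0.00013449$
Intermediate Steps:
$v{\left(k \right)} = \frac{3}{5}$ ($v{\left(k \right)} = \frac{3}{5} - \frac{k - k}{5} = \frac{3}{5} - 0 = \frac{3}{5} + 0 = \frac{3}{5}$)
$\frac{1}{7435 + v{\left(71 \right)}} = \frac{1}{7435 + \frac{3}{5}} = \frac{1}{\frac{37178}{5}} = \frac{5}{37178}$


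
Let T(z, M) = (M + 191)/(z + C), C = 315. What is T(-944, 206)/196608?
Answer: -397/123666432 ≈ -3.2102e-6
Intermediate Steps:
T(z, M) = (191 + M)/(315 + z) (T(z, M) = (M + 191)/(z + 315) = (191 + M)/(315 + z))
T(-944, 206)/196608 = ((191 + 206)/(315 - 944))/196608 = (397/(-629))*(1/196608) = -1/629*397*(1/196608) = -397/629*1/196608 = -397/123666432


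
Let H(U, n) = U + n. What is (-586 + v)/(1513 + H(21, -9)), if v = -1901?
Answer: -2487/1525 ≈ -1.6308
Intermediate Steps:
(-586 + v)/(1513 + H(21, -9)) = (-586 - 1901)/(1513 + (21 - 9)) = -2487/(1513 + 12) = -2487/1525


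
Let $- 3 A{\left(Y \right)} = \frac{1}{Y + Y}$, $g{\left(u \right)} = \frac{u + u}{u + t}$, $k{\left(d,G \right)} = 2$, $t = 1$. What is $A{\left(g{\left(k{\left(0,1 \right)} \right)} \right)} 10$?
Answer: $- \frac{5}{4} \approx -1.25$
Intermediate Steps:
$g{\left(u \right)} = \frac{2 u}{1 + u}$ ($g{\left(u \right)} = \frac{u + u}{u + 1} = \frac{2 u}{1 + u}$)
$A{\left(Y \right)} = - \frac{1}{6 Y}$ ($A{\left(Y \right)} = - \frac{1}{3 \left(Y + Y\right)} = - \frac{1}{3 \cdot 2 Y} = - \frac{\frac{1}{2} \frac{1}{Y}}{3} = - \frac{1}{6 Y}$)
$A{\left(g{\left(k{\left(0,1 \right)} \right)} \right)} 10 = - \frac{1}{6 \cdot 2 \cdot 2 \frac{1}{1 + 2}} \cdot 10 = - \frac{1}{6 \cdot 2 \cdot 2 \cdot \frac{1}{3}} \cdot 10 = - \frac{1}{6 \cdot \frac{4}{3}} \cdot 10 = \left(- \frac{1}{6}\right) \frac{3}{4} \cdot 10 = \left(- \frac{1}{8}\right) 10 = - \frac{5}{4}$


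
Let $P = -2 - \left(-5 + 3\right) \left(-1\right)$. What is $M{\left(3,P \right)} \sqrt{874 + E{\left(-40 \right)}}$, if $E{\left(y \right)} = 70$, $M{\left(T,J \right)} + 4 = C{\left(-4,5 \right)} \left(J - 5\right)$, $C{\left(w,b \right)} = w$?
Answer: $128 \sqrt{59} \approx 983.19$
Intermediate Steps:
$P = -4$ ($P = -2 - \left(-2\right) \left(-1\right) = -2 - 2 = -4$)
$M{\left(T,J \right)} = 16 - 4 J$ ($M{\left(T,J \right)} = -4 - 4 \left(J - 5\right) = -4 - 4 \left(-5 + J\right) = -4 - \left(-20 + 4 J\right) = 16 - 4 J$)
$M{\left(3,P \right)} \sqrt{874 + E{\left(-40 \right)}} = \left(16 - -16\right) \sqrt{874 + 70} = \left(16 + 16\right) \sqrt{944} = 32 \cdot 4 \sqrt{59} = 128 \sqrt{59}$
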